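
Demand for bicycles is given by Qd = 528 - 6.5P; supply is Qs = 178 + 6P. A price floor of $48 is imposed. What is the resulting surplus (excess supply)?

Surplus = 250

Equilibrium price would be P* = 28, so the floor at 48 binds.
At P = 48: Qd = 216, Qs = 466.
Surplus = 466 − 216 = 250.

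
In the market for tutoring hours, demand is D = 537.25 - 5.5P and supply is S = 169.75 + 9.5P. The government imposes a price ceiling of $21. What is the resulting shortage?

Shortage = 52.5

Equilibrium price would be P* = 24.5, so the ceiling at 21 binds.
At P = 21: D = 537.25 − 5.5(21) = 421.75, S = 169.75 + 9.5(21) = 369.25.
Shortage = 421.75 − 369.25 = 52.5.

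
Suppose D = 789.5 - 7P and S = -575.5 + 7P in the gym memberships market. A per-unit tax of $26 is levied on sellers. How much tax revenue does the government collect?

Tax revenue = 416

Pre-tax equilibrium: P* = 97.5, Q* = 107.
Tax on sellers shifts supply to S = -575.5 + 7(P − 26) = -757.5 + 7P.
789.5 - 7P = -757.5 + 7P gives buyer price Pb = 110.5; sellers receive Ps = 110.5 − 26 = 84.5.
New quantity: Q = 789.5 − 7(110.5) = 16.
Revenue = 26 × 16 = 416.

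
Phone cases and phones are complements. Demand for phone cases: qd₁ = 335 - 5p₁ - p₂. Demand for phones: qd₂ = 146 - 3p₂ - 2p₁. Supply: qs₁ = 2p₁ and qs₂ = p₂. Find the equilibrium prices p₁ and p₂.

Market 1: 335 - 5p₁ - p₂ = 2p₁ → 7p₁ + p₂ = 335.
Market 2: 4p₂ + 2p₁ = 146.
Eliminating p₂: 4×(1) − 1×(2) gives 26p₁ = 1194, so p₁ = 597/13.
Back-substitute into (2): p₂ = (146 − 2×597/13) / 4 = 176/13.

p₁ = 597/13, p₂ = 176/13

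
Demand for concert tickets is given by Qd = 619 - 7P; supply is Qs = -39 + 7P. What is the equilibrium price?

P* = 47

Set Qd = Qs: 619 - 7P = -39 + 7P.
658 = 14P, so P* = 47.
Q* = 619 − 7(47) = 290.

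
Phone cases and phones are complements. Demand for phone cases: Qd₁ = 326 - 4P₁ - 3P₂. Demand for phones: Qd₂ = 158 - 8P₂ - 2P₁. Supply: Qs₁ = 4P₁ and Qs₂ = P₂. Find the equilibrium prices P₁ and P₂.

P₁ = 410/11, P₂ = 102/11

Market 1: 326 - 4P₁ - 3P₂ = 4P₁ → 8P₁ + 3P₂ = 326.
Market 2: 9P₂ + 2P₁ = 158.
Eliminating P₂: 9×(1) − 3×(2) gives 66P₁ = 2460, so P₁ = 410/11.
Back-substitute into (2): P₂ = (158 − 2×410/11) / 9 = 102/11.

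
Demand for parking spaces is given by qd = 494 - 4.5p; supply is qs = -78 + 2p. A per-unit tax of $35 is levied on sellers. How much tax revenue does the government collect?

Pre-tax equilibrium: p* = 88, q* = 98.
Tax on sellers shifts supply to qs = -78 + 2(p − 35) = -148 + 2p.
494 - 4.5p = -148 + 2p gives buyer price pb = 1284/13; sellers receive ps = 1284/13 − 35 = 829/13.
New quantity: q = 494 − 4.5(1284/13) = 644/13.
Revenue = 35 × 644/13 = 22540/13.

Tax revenue = 22540/13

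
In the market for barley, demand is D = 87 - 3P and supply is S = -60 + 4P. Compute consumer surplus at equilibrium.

Equilibrium: 87 - 3P = -60 + 4P gives P* = 21, Q* = 24.
Demand choke price (D = 0): P = 29.
CS = ½(29 − 21)(24) = 96.

Consumer surplus = 96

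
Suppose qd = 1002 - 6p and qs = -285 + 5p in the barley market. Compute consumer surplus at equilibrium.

Equilibrium: 1002 - 6p = -285 + 5p gives p* = 117, q* = 300.
Demand choke price (qd = 0): p = 167.
CS = ½(167 − 117)(300) = 7500.

Consumer surplus = 7500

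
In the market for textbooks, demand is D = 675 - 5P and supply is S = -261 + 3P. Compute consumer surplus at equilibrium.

Consumer surplus = 810

Equilibrium: 675 - 5P = -261 + 3P gives P* = 117, Q* = 90.
Demand choke price (D = 0): P = 135.
CS = ½(135 − 117)(90) = 810.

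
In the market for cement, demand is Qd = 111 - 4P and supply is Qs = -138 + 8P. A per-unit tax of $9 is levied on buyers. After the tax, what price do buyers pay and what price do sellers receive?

Pre-tax equilibrium: P* = 20.75, Q* = 28.
Tax on buyers shifts demand to Qd = 111 − 4(P + 9) = 75 - 4P.
75 - 4P = -138 + 8P gives seller price Ps = 17.75; buyers pay Pb = 17.75 + 9 = 26.75.
New quantity: Q = 111 − 4(26.75) = 4.

Buyers pay $26.75, sellers receive $17.75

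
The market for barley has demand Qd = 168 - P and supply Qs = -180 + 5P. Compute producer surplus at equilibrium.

Producer surplus = 1210

Equilibrium: 168 - P = -180 + 5P gives P* = 58, Q* = 110.
Supply starts at P = 36 (where Qs = 0).
PS = ½(58 − 36)(110) = 1210.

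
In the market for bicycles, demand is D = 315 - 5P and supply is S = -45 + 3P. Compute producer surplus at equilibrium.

Producer surplus = 1350

Equilibrium: 315 - 5P = -45 + 3P gives P* = 45, Q* = 90.
Supply starts at P = 15 (where S = 0).
PS = ½(45 − 15)(90) = 1350.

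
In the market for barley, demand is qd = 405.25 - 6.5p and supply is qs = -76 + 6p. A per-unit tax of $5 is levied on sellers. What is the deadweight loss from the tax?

Deadweight loss = 39

Pre-tax equilibrium: p* = 38.5, q* = 155.
Tax on sellers shifts supply to qs = -76 + 6(p − 5) = -106 + 6p.
405.25 - 6.5p = -106 + 6p gives buyer price pb = 40.9; sellers receive ps = 40.9 − 5 = 35.9.
New quantity: q = 405.25 − 6.5(40.9) = 139.4.
DWL = ½ × 5 × (155 − 139.4) = 39.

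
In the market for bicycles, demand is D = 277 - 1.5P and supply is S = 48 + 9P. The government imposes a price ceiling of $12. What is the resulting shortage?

Equilibrium price would be P* = 458/21, so the ceiling at 12 binds.
At P = 12: D = 277 − 1.5(12) = 259, S = 48 + 9(12) = 156.
Shortage = 259 − 156 = 103.

Shortage = 103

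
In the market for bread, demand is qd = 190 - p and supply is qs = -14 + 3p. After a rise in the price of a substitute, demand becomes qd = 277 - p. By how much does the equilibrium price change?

Δp = 21.75

Original equilibrium: p* = 51, q* = 139.
New equilibrium: 277 - p = -14 + 3p, so 291 = 4p and p' = 72.75; q' = 277 − 1(72.75) = 204.25.
Change in price: 72.75 − 51 = 21.75.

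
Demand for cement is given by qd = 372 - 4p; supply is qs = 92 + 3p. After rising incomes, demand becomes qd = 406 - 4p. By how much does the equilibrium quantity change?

Original equilibrium: p* = 40, q* = 212.
New equilibrium: 406 - 4p = 92 + 3p, so 314 = 7p and p' = 314/7; q' = 406 − 4(314/7) = 1586/7.
Change in quantity: 1586/7 − 212 = 102/7.

Δq = 102/7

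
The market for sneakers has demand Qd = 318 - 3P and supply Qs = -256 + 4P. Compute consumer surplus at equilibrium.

Equilibrium: 318 - 3P = -256 + 4P gives P* = 82, Q* = 72.
Demand choke price (Qd = 0): P = 106.
CS = ½(106 − 82)(72) = 864.

Consumer surplus = 864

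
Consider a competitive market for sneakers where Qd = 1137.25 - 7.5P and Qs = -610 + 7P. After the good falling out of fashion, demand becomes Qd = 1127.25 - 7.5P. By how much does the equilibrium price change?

Original equilibrium: P* = 120.5, Q* = 233.5.
New equilibrium: 1127.25 - 7.5P = -610 + 7P, so 1737.25 = 14.5P and P' = 6949/58; Q' = 1127.25 − 7.5(6949/58) = 13263/58.
Change in price: 6949/58 − 120.5 = -20/29.

ΔP = -20/29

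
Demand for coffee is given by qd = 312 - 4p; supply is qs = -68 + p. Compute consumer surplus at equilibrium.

Consumer surplus = 8

Equilibrium: 312 - 4p = -68 + p gives p* = 76, q* = 8.
Demand choke price (qd = 0): p = 78.
CS = ½(78 − 76)(8) = 8.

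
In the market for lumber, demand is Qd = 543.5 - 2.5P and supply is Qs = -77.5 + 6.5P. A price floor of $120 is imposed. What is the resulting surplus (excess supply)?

Surplus = 459

Equilibrium price would be P* = 69, so the floor at 120 binds.
At P = 120: Qd = 243.5, Qs = 702.5.
Surplus = 702.5 − 243.5 = 459.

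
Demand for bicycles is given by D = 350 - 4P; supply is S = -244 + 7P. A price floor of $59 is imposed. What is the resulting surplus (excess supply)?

Surplus = 55

Equilibrium price would be P* = 54, so the floor at 59 binds.
At P = 59: D = 114, S = 169.
Surplus = 169 − 114 = 55.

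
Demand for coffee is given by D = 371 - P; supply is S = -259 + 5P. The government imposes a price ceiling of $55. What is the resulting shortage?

Shortage = 300

Equilibrium price would be P* = 105, so the ceiling at 55 binds.
At P = 55: D = 371 − 1(55) = 316, S = -259 + 5(55) = 16.
Shortage = 316 − 16 = 300.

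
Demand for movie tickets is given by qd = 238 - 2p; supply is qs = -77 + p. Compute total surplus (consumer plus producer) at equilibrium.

Total surplus = 588

Equilibrium: 238 - 2p = -77 + p gives p* = 105, q* = 28.
Demand choke price: p = 119; supply starts at p = 77.
CS = ½(119 − 105)(28) = 196; PS = ½(105 − 77)(28) = 392.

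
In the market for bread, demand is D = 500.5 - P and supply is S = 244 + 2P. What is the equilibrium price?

P* = 85.5

Set D = S: 500.5 - P = 244 + 2P.
256.5 = 3P, so P* = 85.5.
Q* = 500.5 − 1(85.5) = 415.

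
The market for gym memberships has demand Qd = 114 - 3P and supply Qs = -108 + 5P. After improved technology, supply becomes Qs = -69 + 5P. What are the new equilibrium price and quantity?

P' = 22.875, Q' = 45.375

Original equilibrium: P* = 27.75, Q* = 30.75.
New equilibrium: 114 - 3P = -69 + 5P, so 183 = 8P and P' = 22.875; Q' = 114 − 3(22.875) = 45.375.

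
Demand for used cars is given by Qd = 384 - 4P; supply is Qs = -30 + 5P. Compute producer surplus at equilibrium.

Producer surplus = 4000

Equilibrium: 384 - 4P = -30 + 5P gives P* = 46, Q* = 200.
Supply starts at P = 6 (where Qs = 0).
PS = ½(46 − 6)(200) = 4000.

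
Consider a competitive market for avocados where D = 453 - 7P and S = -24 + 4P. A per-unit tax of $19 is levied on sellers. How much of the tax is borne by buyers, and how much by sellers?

Pre-tax equilibrium: P* = 477/11, Q* = 1644/11.
Tax on sellers shifts supply to S = -24 + 4(P − 19) = -100 + 4P.
453 - 7P = -100 + 4P gives buyer price Pb = 553/11; sellers receive Ps = 553/11 − 19 = 344/11.
New quantity: Q = 453 − 7(553/11) = 1112/11.
Buyer burden = 553/11 − 477/11 = 76/11; seller burden = 477/11 − 344/11 = 133/11.

Buyers bear 76/11, sellers bear 133/11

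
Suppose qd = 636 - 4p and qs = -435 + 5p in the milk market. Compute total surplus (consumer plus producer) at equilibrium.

Total surplus = 5760

Equilibrium: 636 - 4p = -435 + 5p gives p* = 119, q* = 160.
Demand choke price: p = 159; supply starts at p = 87.
CS = ½(159 − 119)(160) = 3200; PS = ½(119 − 87)(160) = 2560.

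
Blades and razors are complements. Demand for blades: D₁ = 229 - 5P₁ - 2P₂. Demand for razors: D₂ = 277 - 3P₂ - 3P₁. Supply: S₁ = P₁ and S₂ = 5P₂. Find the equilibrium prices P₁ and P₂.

P₁ = 213/7, P₂ = 325/14

Market 1: 229 - 5P₁ - 2P₂ = P₁ → 6P₁ + 2P₂ = 229.
Market 2: 8P₂ + 3P₁ = 277.
Eliminating P₂: 8×(1) − 2×(2) gives 42P₁ = 1278, so P₁ = 213/7.
Back-substitute into (2): P₂ = (277 − 3×213/7) / 8 = 325/14.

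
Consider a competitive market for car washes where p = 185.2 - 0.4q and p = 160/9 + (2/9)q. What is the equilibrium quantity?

q* = 3767/14

Set the two price expressions equal: 185.2 - 0.4q = 160/9 + (2/9)q.
7534/45 = (28/45)q, so q* = 3767/14.
p* = 185.2 − (0.4)(3767/14) = 543/7.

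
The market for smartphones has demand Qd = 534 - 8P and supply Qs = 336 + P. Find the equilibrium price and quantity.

Set Qd = Qs: 534 - 8P = 336 + P.
198 = 9P, so P* = 22.
Q* = 534 − 8(22) = 358.

P* = 22, Q* = 358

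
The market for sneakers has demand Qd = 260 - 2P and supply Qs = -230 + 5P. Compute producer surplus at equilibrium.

Equilibrium: 260 - 2P = -230 + 5P gives P* = 70, Q* = 120.
Supply starts at P = 46 (where Qs = 0).
PS = ½(70 − 46)(120) = 1440.

Producer surplus = 1440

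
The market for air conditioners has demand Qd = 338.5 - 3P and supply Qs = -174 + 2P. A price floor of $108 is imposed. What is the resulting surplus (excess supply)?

Surplus = 27.5

Equilibrium price would be P* = 102.5, so the floor at 108 binds.
At P = 108: Qd = 14.5, Qs = 42.
Surplus = 42 − 14.5 = 27.5.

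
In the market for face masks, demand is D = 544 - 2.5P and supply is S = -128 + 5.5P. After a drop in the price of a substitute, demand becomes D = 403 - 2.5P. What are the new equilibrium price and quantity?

P' = 66.375, Q' = 237.0625

Original equilibrium: P* = 84, Q* = 334.
New equilibrium: 403 - 2.5P = -128 + 5.5P, so 531 = 8P and P' = 66.375; Q' = 403 − 2.5(66.375) = 237.0625.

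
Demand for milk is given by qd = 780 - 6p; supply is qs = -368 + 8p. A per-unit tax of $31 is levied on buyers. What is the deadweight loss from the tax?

Pre-tax equilibrium: p* = 82, q* = 288.
Tax on buyers shifts demand to qd = 780 − 6(p + 31) = 594 - 6p.
594 - 6p = -368 + 8p gives seller price ps = 481/7; buyers pay pb = 481/7 + 31 = 698/7.
New quantity: q = 780 − 6(698/7) = 1272/7.
DWL = ½ × 31 × (288 − 1272/7) = 11532/7.

Deadweight loss = 11532/7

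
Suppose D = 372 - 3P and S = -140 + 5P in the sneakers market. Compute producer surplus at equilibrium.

Equilibrium: 372 - 3P = -140 + 5P gives P* = 64, Q* = 180.
Supply starts at P = 28 (where S = 0).
PS = ½(64 − 28)(180) = 3240.

Producer surplus = 3240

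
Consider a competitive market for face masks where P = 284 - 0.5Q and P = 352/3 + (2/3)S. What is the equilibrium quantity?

Q* = 1000/7

Set the two price expressions equal: 284 - 0.5Q = 352/3 + (2/3)Q.
500/3 = (7/6)Q, so Q* = 1000/7.
P* = 284 − (0.5)(1000/7) = 1488/7.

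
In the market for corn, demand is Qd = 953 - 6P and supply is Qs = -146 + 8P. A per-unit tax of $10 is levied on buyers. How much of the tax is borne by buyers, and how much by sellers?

Pre-tax equilibrium: P* = 78.5, Q* = 482.
Tax on buyers shifts demand to Qd = 953 − 6(P + 10) = 893 - 6P.
893 - 6P = -146 + 8P gives seller price Ps = 1039/14; buyers pay Pb = 1039/14 + 10 = 1179/14.
New quantity: Q = 953 − 6(1179/14) = 3134/7.
Buyer burden = 1179/14 − 78.5 = 40/7; seller burden = 78.5 − 1039/14 = 30/7.

Buyers bear 40/7, sellers bear 30/7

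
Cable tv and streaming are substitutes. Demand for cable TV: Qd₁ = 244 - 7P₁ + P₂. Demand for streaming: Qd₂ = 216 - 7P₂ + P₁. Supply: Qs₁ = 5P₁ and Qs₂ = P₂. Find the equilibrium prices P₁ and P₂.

P₁ = 2168/95, P₂ = 2836/95

Market 1: 244 - 7P₁ + P₂ = 5P₁ → 12P₁ - P₂ = 244.
Market 2: 8P₂ - P₁ = 216.
Eliminating P₂: 8×(1) + 1×(2) gives 95P₁ = 2168, so P₁ = 2168/95.
Back-substitute into (2): P₂ = (216 + 1×2168/95) / 8 = 2836/95.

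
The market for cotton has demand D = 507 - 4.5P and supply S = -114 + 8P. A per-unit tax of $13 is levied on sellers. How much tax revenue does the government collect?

Tax revenue = 3198

Pre-tax equilibrium: P* = 49.68, Q* = 283.44.
Tax on sellers shifts supply to S = -114 + 8(P − 13) = -218 + 8P.
507 - 4.5P = -218 + 8P gives buyer price Pb = 58; sellers receive Ps = 58 − 13 = 45.
New quantity: Q = 507 − 4.5(58) = 246.
Revenue = 13 × 246 = 3198.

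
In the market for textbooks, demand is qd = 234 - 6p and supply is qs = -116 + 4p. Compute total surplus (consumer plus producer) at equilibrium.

Total surplus = 120

Equilibrium: 234 - 6p = -116 + 4p gives p* = 35, q* = 24.
Demand choke price: p = 39; supply starts at p = 29.
CS = ½(39 − 35)(24) = 48; PS = ½(35 − 29)(24) = 72.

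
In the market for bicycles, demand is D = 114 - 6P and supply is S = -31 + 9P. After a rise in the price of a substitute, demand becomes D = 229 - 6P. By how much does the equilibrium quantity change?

Original equilibrium: P* = 29/3, Q* = 56.
New equilibrium: 229 - 6P = -31 + 9P, so 260 = 15P and P' = 52/3; Q' = 229 − 6(52/3) = 125.
Change in quantity: 125 − 56 = 69.

ΔQ = 69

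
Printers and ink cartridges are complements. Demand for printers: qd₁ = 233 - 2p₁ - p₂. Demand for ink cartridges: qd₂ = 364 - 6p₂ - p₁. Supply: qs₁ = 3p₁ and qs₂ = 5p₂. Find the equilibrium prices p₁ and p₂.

Market 1: 233 - 2p₁ - p₂ = 3p₁ → 5p₁ + p₂ = 233.
Market 2: 11p₂ + p₁ = 364.
Eliminating p₂: 11×(1) − 1×(2) gives 54p₁ = 2199, so p₁ = 733/18.
Back-substitute into (2): p₂ = (364 − 1×733/18) / 11 = 529/18.

p₁ = 733/18, p₂ = 529/18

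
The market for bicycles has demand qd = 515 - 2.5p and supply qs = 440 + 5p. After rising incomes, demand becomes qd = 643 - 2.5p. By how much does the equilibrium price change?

Δp = 256/15

Original equilibrium: p* = 10, q* = 490.
New equilibrium: 643 - 2.5p = 440 + 5p, so 203 = 7.5p and p' = 406/15; q' = 643 − 2.5(406/15) = 1726/3.
Change in price: 406/15 − 10 = 256/15.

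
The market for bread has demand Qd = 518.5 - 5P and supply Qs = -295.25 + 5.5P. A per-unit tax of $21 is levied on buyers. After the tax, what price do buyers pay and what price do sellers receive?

Pre-tax equilibrium: P* = 77.5, Q* = 131.
Tax on buyers shifts demand to Qd = 518.5 − 5(P + 21) = 413.5 - 5P.
413.5 - 5P = -295.25 + 5.5P gives seller price Ps = 67.5; buyers pay Pb = 67.5 + 21 = 88.5.
New quantity: Q = 518.5 − 5(88.5) = 76.

Buyers pay $88.5, sellers receive $67.5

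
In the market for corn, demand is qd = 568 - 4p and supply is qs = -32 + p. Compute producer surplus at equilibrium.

Equilibrium: 568 - 4p = -32 + p gives p* = 120, q* = 88.
Supply starts at p = 32 (where qs = 0).
PS = ½(120 − 32)(88) = 3872.

Producer surplus = 3872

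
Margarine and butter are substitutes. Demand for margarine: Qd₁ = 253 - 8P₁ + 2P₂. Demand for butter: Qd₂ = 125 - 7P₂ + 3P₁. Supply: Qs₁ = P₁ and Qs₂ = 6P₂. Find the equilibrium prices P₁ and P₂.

Market 1: 253 - 8P₁ + 2P₂ = P₁ → 9P₁ - 2P₂ = 253.
Market 2: 13P₂ - 3P₁ = 125.
Eliminating P₂: 13×(1) + 2×(2) gives 111P₁ = 3539, so P₁ = 3539/111.
Back-substitute into (2): P₂ = (125 + 3×3539/111) / 13 = 628/37.

P₁ = 3539/111, P₂ = 628/37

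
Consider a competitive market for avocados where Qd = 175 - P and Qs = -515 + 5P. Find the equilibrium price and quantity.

Set Qd = Qs: 175 - P = -515 + 5P.
690 = 6P, so P* = 115.
Q* = 175 − 1(115) = 60.

P* = 115, Q* = 60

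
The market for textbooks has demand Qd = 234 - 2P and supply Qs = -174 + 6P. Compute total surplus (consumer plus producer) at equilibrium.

Equilibrium: 234 - 2P = -174 + 6P gives P* = 51, Q* = 132.
Demand choke price: P = 117; supply starts at P = 29.
CS = ½(117 − 51)(132) = 4356; PS = ½(51 − 29)(132) = 1452.

Total surplus = 5808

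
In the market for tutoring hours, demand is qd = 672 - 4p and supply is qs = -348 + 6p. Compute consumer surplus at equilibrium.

Consumer surplus = 8712

Equilibrium: 672 - 4p = -348 + 6p gives p* = 102, q* = 264.
Demand choke price (qd = 0): p = 168.
CS = ½(168 − 102)(264) = 8712.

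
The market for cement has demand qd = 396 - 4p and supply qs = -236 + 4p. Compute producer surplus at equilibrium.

Producer surplus = 800

Equilibrium: 396 - 4p = -236 + 4p gives p* = 79, q* = 80.
Supply starts at p = 59 (where qs = 0).
PS = ½(79 − 59)(80) = 800.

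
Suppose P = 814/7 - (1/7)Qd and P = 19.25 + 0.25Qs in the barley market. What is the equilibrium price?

P* = 81

Set the two price expressions equal: 814/7 - (1/7)Q = 19.25 + 0.25Q.
2717/28 = (11/28)Q, so Q* = 247.
P* = 814/7 − (1/7)(247) = 81.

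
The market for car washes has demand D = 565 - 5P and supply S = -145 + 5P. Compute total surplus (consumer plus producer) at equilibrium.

Equilibrium: 565 - 5P = -145 + 5P gives P* = 71, Q* = 210.
Demand choke price: P = 113; supply starts at P = 29.
CS = ½(113 − 71)(210) = 4410; PS = ½(71 − 29)(210) = 4410.

Total surplus = 8820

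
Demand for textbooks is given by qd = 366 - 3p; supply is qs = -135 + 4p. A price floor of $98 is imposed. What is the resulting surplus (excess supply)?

Equilibrium price would be p* = 501/7, so the floor at 98 binds.
At p = 98: qd = 72, qs = 257.
Surplus = 257 − 72 = 185.

Surplus = 185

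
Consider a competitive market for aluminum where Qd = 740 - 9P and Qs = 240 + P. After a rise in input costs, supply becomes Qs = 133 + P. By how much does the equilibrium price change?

Original equilibrium: P* = 50, Q* = 290.
New equilibrium: 740 - 9P = 133 + P, so 607 = 10P and P' = 60.7; Q' = 740 − 9(60.7) = 193.7.
Change in price: 60.7 − 50 = 10.7.

ΔP = 10.7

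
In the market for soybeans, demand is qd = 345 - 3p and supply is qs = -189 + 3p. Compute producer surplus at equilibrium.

Equilibrium: 345 - 3p = -189 + 3p gives p* = 89, q* = 78.
Supply starts at p = 63 (where qs = 0).
PS = ½(89 − 63)(78) = 1014.

Producer surplus = 1014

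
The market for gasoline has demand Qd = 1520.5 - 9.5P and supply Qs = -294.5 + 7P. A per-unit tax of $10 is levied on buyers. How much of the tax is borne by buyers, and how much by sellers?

Buyers bear 140/33, sellers bear 190/33

Pre-tax equilibrium: P* = 110, Q* = 475.5.
Tax on buyers shifts demand to Qd = 1520.5 − 9.5(P + 10) = 1425.5 - 9.5P.
1425.5 - 9.5P = -294.5 + 7P gives seller price Ps = 3440/33; buyers pay Pb = 3440/33 + 10 = 3770/33.
New quantity: Q = 1520.5 − 9.5(3770/33) = 28723/66.
Buyer burden = 3770/33 − 110 = 140/33; seller burden = 110 − 3440/33 = 190/33.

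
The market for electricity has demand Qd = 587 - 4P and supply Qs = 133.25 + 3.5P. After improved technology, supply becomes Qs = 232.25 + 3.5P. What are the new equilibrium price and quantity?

Original equilibrium: P* = 60.5, Q* = 345.
New equilibrium: 587 - 4P = 232.25 + 3.5P, so 354.75 = 7.5P and P' = 47.3; Q' = 587 − 4(47.3) = 397.8.

P' = 47.3, Q' = 397.8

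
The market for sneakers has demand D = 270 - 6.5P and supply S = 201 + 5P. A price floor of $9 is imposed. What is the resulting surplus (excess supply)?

Surplus = 34.5

Equilibrium price would be P* = 6, so the floor at 9 binds.
At P = 9: D = 211.5, S = 246.
Surplus = 246 − 211.5 = 34.5.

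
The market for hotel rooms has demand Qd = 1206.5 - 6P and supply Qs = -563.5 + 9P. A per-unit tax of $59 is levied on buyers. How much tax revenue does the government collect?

Tax revenue = 16879.9

Pre-tax equilibrium: P* = 118, Q* = 498.5.
Tax on buyers shifts demand to Qd = 1206.5 − 6(P + 59) = 852.5 - 6P.
852.5 - 6P = -563.5 + 9P gives seller price Ps = 94.4; buyers pay Pb = 94.4 + 59 = 153.4.
New quantity: Q = 1206.5 − 6(153.4) = 286.1.
Revenue = 59 × 286.1 = 16879.9.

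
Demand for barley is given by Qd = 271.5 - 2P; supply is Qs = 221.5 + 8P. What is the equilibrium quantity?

Set Qd = Qs: 271.5 - 2P = 221.5 + 8P.
50 = 10P, so P* = 5.
Q* = 271.5 − 2(5) = 261.5.

Q* = 261.5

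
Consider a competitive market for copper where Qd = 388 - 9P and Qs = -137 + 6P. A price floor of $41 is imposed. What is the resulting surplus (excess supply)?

Equilibrium price would be P* = 35, so the floor at 41 binds.
At P = 41: Qd = 19, Qs = 109.
Surplus = 109 − 19 = 90.

Surplus = 90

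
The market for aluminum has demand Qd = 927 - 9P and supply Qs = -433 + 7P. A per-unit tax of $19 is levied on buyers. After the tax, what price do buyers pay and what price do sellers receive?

Pre-tax equilibrium: P* = 85, Q* = 162.
Tax on buyers shifts demand to Qd = 927 − 9(P + 19) = 756 - 9P.
756 - 9P = -433 + 7P gives seller price Ps = 74.3125; buyers pay Pb = 74.3125 + 19 = 93.3125.
New quantity: Q = 927 − 9(93.3125) = 87.1875.

Buyers pay $93.3125, sellers receive $74.3125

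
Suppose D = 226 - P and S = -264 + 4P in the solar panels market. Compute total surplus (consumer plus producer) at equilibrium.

Equilibrium: 226 - P = -264 + 4P gives P* = 98, Q* = 128.
Demand choke price: P = 226; supply starts at P = 66.
CS = ½(226 − 98)(128) = 8192; PS = ½(98 − 66)(128) = 2048.

Total surplus = 10240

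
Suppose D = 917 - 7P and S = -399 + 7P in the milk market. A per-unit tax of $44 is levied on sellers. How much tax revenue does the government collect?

Tax revenue = 4620

Pre-tax equilibrium: P* = 94, Q* = 259.
Tax on sellers shifts supply to S = -399 + 7(P − 44) = -707 + 7P.
917 - 7P = -707 + 7P gives buyer price Pb = 116; sellers receive Ps = 116 − 44 = 72.
New quantity: Q = 917 − 7(116) = 105.
Revenue = 44 × 105 = 4620.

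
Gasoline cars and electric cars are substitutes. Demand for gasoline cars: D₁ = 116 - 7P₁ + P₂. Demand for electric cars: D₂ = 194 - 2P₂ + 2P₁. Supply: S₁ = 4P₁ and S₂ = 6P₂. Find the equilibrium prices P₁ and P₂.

P₁ = 561/43, P₂ = 1183/43

Market 1: 116 - 7P₁ + P₂ = 4P₁ → 11P₁ - P₂ = 116.
Market 2: 8P₂ - 2P₁ = 194.
Eliminating P₂: 8×(1) + 1×(2) gives 86P₁ = 1122, so P₁ = 561/43.
Back-substitute into (2): P₂ = (194 + 2×561/43) / 8 = 1183/43.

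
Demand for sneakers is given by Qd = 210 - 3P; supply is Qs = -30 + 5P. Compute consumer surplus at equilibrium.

Equilibrium: 210 - 3P = -30 + 5P gives P* = 30, Q* = 120.
Demand choke price (Qd = 0): P = 70.
CS = ½(70 − 30)(120) = 2400.

Consumer surplus = 2400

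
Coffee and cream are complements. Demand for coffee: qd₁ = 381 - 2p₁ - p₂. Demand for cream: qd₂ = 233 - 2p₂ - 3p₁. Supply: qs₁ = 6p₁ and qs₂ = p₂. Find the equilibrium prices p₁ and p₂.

p₁ = 130/3, p₂ = 103/3

Market 1: 381 - 2p₁ - p₂ = 6p₁ → 8p₁ + p₂ = 381.
Market 2: 3p₂ + 3p₁ = 233.
Eliminating p₂: 3×(1) − 1×(2) gives 21p₁ = 910, so p₁ = 130/3.
Back-substitute into (2): p₂ = (233 − 3×130/3) / 3 = 103/3.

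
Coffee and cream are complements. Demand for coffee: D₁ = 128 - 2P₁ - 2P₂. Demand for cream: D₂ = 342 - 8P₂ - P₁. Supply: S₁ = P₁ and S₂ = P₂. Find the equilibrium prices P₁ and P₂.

P₁ = 18.72, P₂ = 35.92

Market 1: 128 - 2P₁ - 2P₂ = P₁ → 3P₁ + 2P₂ = 128.
Market 2: 9P₂ + P₁ = 342.
Eliminating P₂: 9×(1) − 2×(2) gives 25P₁ = 468, so P₁ = 18.72.
Back-substitute into (2): P₂ = (342 − 1×18.72) / 9 = 35.92.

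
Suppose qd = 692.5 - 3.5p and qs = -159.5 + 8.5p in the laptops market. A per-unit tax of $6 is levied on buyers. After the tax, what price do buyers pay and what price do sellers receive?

Pre-tax equilibrium: p* = 71, q* = 444.
Tax on buyers shifts demand to qd = 692.5 − 3.5(p + 6) = 671.5 - 3.5p.
671.5 - 3.5p = -159.5 + 8.5p gives seller price ps = 69.25; buyers pay pb = 69.25 + 6 = 75.25.
New quantity: q = 692.5 − 3.5(75.25) = 429.125.

Buyers pay $75.25, sellers receive $69.25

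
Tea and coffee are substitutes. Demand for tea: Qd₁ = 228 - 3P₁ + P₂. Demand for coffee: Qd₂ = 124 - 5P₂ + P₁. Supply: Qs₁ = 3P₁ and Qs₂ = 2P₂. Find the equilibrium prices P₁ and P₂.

Market 1: 228 - 3P₁ + P₂ = 3P₁ → 6P₁ - P₂ = 228.
Market 2: 7P₂ - P₁ = 124.
Eliminating P₂: 7×(1) + 1×(2) gives 41P₁ = 1720, so P₁ = 1720/41.
Back-substitute into (2): P₂ = (124 + 1×1720/41) / 7 = 972/41.

P₁ = 1720/41, P₂ = 972/41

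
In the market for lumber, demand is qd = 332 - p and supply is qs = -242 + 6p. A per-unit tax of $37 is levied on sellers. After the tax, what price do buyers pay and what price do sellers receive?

Buyers pay 796/7, sellers receive 537/7

Pre-tax equilibrium: p* = 82, q* = 250.
Tax on sellers shifts supply to qs = -242 + 6(p − 37) = -464 + 6p.
332 - p = -464 + 6p gives buyer price pb = 796/7; sellers receive ps = 796/7 − 37 = 537/7.
New quantity: q = 332 − 1(796/7) = 1528/7.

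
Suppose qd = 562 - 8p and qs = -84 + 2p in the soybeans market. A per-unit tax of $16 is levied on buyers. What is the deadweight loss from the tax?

Pre-tax equilibrium: p* = 64.6, q* = 45.2.
Tax on buyers shifts demand to qd = 562 − 8(p + 16) = 434 - 8p.
434 - 8p = -84 + 2p gives seller price ps = 51.8; buyers pay pb = 51.8 + 16 = 67.8.
New quantity: q = 562 − 8(67.8) = 19.6.
DWL = ½ × 16 × (45.2 − 19.6) = 204.8.

Deadweight loss = 204.8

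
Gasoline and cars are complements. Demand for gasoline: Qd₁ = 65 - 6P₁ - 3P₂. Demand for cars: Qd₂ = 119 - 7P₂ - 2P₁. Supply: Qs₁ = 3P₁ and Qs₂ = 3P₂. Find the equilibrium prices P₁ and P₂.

Market 1: 65 - 6P₁ - 3P₂ = 3P₁ → 9P₁ + 3P₂ = 65.
Market 2: 10P₂ + 2P₁ = 119.
Eliminating P₂: 10×(1) − 3×(2) gives 84P₁ = 293, so P₁ = 293/84.
Back-substitute into (2): P₂ = (119 − 2×293/84) / 10 = 941/84.

P₁ = 293/84, P₂ = 941/84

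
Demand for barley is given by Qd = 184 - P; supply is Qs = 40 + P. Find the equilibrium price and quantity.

P* = 72, Q* = 112

Set Qd = Qs: 184 - P = 40 + P.
144 = 2P, so P* = 72.
Q* = 184 − 1(72) = 112.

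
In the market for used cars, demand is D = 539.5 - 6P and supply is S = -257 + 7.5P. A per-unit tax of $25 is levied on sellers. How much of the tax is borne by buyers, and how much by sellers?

Buyers bear 125/9, sellers bear 100/9

Pre-tax equilibrium: P* = 59, Q* = 185.5.
Tax on sellers shifts supply to S = -257 + 7.5(P − 25) = -444.5 + 7.5P.
539.5 - 6P = -444.5 + 7.5P gives buyer price Pb = 656/9; sellers receive Ps = 656/9 − 25 = 431/9.
New quantity: Q = 539.5 − 6(656/9) = 613/6.
Buyer burden = 656/9 − 59 = 125/9; seller burden = 59 − 431/9 = 100/9.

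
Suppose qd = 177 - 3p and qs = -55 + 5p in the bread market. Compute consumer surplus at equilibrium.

Consumer surplus = 1350

Equilibrium: 177 - 3p = -55 + 5p gives p* = 29, q* = 90.
Demand choke price (qd = 0): p = 59.
CS = ½(59 − 29)(90) = 1350.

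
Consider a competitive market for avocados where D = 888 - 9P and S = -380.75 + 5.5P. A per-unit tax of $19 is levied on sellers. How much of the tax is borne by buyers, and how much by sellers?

Pre-tax equilibrium: P* = 87.5, Q* = 100.5.
Tax on sellers shifts supply to S = -380.75 + 5.5(P − 19) = -485.25 + 5.5P.
888 - 9P = -485.25 + 5.5P gives buyer price Pb = 5493/58; sellers receive Ps = 5493/58 − 19 = 4391/58.
New quantity: Q = 888 − 9(5493/58) = 2067/58.
Buyer burden = 5493/58 − 87.5 = 209/29; seller burden = 87.5 − 4391/58 = 342/29.

Buyers bear 209/29, sellers bear 342/29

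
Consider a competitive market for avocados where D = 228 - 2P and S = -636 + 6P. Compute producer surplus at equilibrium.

Equilibrium: 228 - 2P = -636 + 6P gives P* = 108, Q* = 12.
Supply starts at P = 106 (where S = 0).
PS = ½(108 − 106)(12) = 12.

Producer surplus = 12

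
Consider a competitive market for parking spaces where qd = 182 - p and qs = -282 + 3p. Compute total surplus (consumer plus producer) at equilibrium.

Equilibrium: 182 - p = -282 + 3p gives p* = 116, q* = 66.
Demand choke price: p = 182; supply starts at p = 94.
CS = ½(182 − 116)(66) = 2178; PS = ½(116 − 94)(66) = 726.

Total surplus = 2904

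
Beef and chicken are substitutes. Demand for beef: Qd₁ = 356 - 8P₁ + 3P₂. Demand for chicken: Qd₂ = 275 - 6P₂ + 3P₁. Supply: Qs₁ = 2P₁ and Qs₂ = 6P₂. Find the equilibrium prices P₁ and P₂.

Market 1: 356 - 8P₁ + 3P₂ = 2P₁ → 10P₁ - 3P₂ = 356.
Market 2: 12P₂ - 3P₁ = 275.
Eliminating P₂: 12×(1) + 3×(2) gives 111P₁ = 5097, so P₁ = 1699/37.
Back-substitute into (2): P₂ = (275 + 3×1699/37) / 12 = 3818/111.

P₁ = 1699/37, P₂ = 3818/111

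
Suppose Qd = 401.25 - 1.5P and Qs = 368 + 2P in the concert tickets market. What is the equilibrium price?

Set Qd = Qs: 401.25 - 1.5P = 368 + 2P.
33.25 = 3.5P, so P* = 9.5.
Q* = 401.25 − 1.5(9.5) = 387.

P* = 9.5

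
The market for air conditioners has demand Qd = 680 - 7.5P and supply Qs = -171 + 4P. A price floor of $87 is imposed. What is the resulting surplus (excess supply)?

Equilibrium price would be P* = 74, so the floor at 87 binds.
At P = 87: Qd = 27.5, Qs = 177.
Surplus = 177 − 27.5 = 149.5.

Surplus = 149.5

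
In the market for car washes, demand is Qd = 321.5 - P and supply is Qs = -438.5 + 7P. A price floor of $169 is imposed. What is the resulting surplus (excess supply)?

Equilibrium price would be P* = 95, so the floor at 169 binds.
At P = 169: Qd = 152.5, Qs = 744.5.
Surplus = 744.5 − 152.5 = 592.

Surplus = 592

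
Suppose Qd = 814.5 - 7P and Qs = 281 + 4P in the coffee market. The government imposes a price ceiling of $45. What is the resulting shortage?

Equilibrium price would be P* = 48.5, so the ceiling at 45 binds.
At P = 45: Qd = 814.5 − 7(45) = 499.5, Qs = 281 + 4(45) = 461.
Shortage = 499.5 − 461 = 38.5.

Shortage = 38.5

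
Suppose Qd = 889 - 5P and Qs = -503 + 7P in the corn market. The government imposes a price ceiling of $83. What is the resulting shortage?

Shortage = 396

Equilibrium price would be P* = 116, so the ceiling at 83 binds.
At P = 83: Qd = 889 − 5(83) = 474, Qs = -503 + 7(83) = 78.
Shortage = 474 − 78 = 396.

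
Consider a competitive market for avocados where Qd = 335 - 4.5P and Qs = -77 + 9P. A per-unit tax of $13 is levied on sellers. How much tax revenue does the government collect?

Pre-tax equilibrium: P* = 824/27, Q* = 593/3.
Tax on sellers shifts supply to Qs = -77 + 9(P − 13) = -194 + 9P.
335 - 4.5P = -194 + 9P gives buyer price Pb = 1058/27; sellers receive Ps = 1058/27 − 13 = 707/27.
New quantity: Q = 335 − 4.5(1058/27) = 476/3.
Revenue = 13 × 476/3 = 6188/3.

Tax revenue = 6188/3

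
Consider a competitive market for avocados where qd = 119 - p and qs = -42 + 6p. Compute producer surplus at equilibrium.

Equilibrium: 119 - p = -42 + 6p gives p* = 23, q* = 96.
Supply starts at p = 7 (where qs = 0).
PS = ½(23 − 7)(96) = 768.

Producer surplus = 768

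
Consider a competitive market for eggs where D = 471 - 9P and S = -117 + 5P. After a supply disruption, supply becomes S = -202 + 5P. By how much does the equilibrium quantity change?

Original equilibrium: P* = 42, Q* = 93.
New equilibrium: 471 - 9P = -202 + 5P, so 673 = 14P and P' = 673/14; Q' = 471 − 9(673/14) = 537/14.
Change in quantity: 537/14 − 93 = -765/14.

ΔQ = -765/14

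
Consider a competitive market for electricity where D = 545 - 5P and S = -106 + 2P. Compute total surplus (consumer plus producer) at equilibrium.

Equilibrium: 545 - 5P = -106 + 2P gives P* = 93, Q* = 80.
Demand choke price: P = 109; supply starts at P = 53.
CS = ½(109 − 93)(80) = 640; PS = ½(93 − 53)(80) = 1600.

Total surplus = 2240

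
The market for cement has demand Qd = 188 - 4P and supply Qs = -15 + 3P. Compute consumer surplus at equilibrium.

Equilibrium: 188 - 4P = -15 + 3P gives P* = 29, Q* = 72.
Demand choke price (Qd = 0): P = 47.
CS = ½(47 − 29)(72) = 648.

Consumer surplus = 648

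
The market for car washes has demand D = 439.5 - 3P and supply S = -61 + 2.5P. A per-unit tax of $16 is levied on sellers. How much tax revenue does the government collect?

Pre-tax equilibrium: P* = 91, Q* = 166.5.
Tax on sellers shifts supply to S = -61 + 2.5(P − 16) = -101 + 2.5P.
439.5 - 3P = -101 + 2.5P gives buyer price Pb = 1081/11; sellers receive Ps = 1081/11 − 16 = 905/11.
New quantity: Q = 439.5 − 3(1081/11) = 3183/22.
Revenue = 16 × 3183/22 = 25464/11.

Tax revenue = 25464/11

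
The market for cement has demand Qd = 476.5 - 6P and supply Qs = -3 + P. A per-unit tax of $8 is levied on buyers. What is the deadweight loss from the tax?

Deadweight loss = 192/7

Pre-tax equilibrium: P* = 68.5, Q* = 65.5.
Tax on buyers shifts demand to Qd = 476.5 − 6(P + 8) = 428.5 - 6P.
428.5 - 6P = -3 + P gives seller price Ps = 863/14; buyers pay Pb = 863/14 + 8 = 975/14.
New quantity: Q = 476.5 − 6(975/14) = 821/14.
DWL = ½ × 8 × (65.5 − 821/14) = 192/7.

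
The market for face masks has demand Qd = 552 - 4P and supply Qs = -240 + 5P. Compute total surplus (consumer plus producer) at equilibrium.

Total surplus = 9000

Equilibrium: 552 - 4P = -240 + 5P gives P* = 88, Q* = 200.
Demand choke price: P = 138; supply starts at P = 48.
CS = ½(138 − 88)(200) = 5000; PS = ½(88 − 48)(200) = 4000.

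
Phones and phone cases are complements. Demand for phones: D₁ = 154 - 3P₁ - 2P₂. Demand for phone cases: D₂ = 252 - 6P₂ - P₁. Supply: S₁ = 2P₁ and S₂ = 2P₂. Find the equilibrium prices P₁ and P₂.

Market 1: 154 - 3P₁ - 2P₂ = 2P₁ → 5P₁ + 2P₂ = 154.
Market 2: 8P₂ + P₁ = 252.
Eliminating P₂: 8×(1) − 2×(2) gives 38P₁ = 728, so P₁ = 364/19.
Back-substitute into (2): P₂ = (252 − 1×364/19) / 8 = 553/19.

P₁ = 364/19, P₂ = 553/19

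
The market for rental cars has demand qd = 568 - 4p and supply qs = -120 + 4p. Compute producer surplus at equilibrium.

Equilibrium: 568 - 4p = -120 + 4p gives p* = 86, q* = 224.
Supply starts at p = 30 (where qs = 0).
PS = ½(86 − 30)(224) = 6272.

Producer surplus = 6272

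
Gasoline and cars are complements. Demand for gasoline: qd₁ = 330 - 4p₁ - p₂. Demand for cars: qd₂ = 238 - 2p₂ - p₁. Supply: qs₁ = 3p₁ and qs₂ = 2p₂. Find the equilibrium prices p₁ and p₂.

p₁ = 1082/27, p₂ = 1336/27

Market 1: 330 - 4p₁ - p₂ = 3p₁ → 7p₁ + p₂ = 330.
Market 2: 4p₂ + p₁ = 238.
Eliminating p₂: 4×(1) − 1×(2) gives 27p₁ = 1082, so p₁ = 1082/27.
Back-substitute into (2): p₂ = (238 − 1×1082/27) / 4 = 1336/27.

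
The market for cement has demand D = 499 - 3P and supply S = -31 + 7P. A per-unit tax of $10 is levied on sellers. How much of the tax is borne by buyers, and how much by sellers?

Buyers bear $7, sellers bear $3

Pre-tax equilibrium: P* = 53, Q* = 340.
Tax on sellers shifts supply to S = -31 + 7(P − 10) = -101 + 7P.
499 - 3P = -101 + 7P gives buyer price Pb = 60; sellers receive Ps = 60 − 10 = 50.
New quantity: Q = 499 − 3(60) = 319.
Buyer burden = 60 − 53 = 7; seller burden = 53 − 50 = 3.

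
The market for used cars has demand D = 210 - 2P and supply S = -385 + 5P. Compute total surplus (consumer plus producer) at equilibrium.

Total surplus = 560

Equilibrium: 210 - 2P = -385 + 5P gives P* = 85, Q* = 40.
Demand choke price: P = 105; supply starts at P = 77.
CS = ½(105 − 85)(40) = 400; PS = ½(85 − 77)(40) = 160.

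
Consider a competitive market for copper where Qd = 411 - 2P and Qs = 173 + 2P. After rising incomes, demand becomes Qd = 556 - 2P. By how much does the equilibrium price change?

ΔP = 36.25

Original equilibrium: P* = 59.5, Q* = 292.
New equilibrium: 556 - 2P = 173 + 2P, so 383 = 4P and P' = 95.75; Q' = 556 − 2(95.75) = 364.5.
Change in price: 95.75 − 59.5 = 36.25.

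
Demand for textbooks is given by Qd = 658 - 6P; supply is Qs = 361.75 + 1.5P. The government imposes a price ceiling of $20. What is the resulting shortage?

Equilibrium price would be P* = 39.5, so the ceiling at 20 binds.
At P = 20: Qd = 658 − 6(20) = 538, Qs = 361.75 + 1.5(20) = 391.75.
Shortage = 538 − 391.75 = 146.25.

Shortage = 146.25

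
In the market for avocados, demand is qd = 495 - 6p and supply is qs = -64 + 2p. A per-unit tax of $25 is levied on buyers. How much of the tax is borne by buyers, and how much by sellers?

Pre-tax equilibrium: p* = 69.875, q* = 75.75.
Tax on buyers shifts demand to qd = 495 − 6(p + 25) = 345 - 6p.
345 - 6p = -64 + 2p gives seller price ps = 51.125; buyers pay pb = 51.125 + 25 = 76.125.
New quantity: q = 495 − 6(76.125) = 38.25.
Buyer burden = 76.125 − 69.875 = 6.25; seller burden = 69.875 − 51.125 = 18.75.

Buyers bear $6.25, sellers bear $18.75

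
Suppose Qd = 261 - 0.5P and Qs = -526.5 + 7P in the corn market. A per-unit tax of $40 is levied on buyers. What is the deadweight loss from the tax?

Deadweight loss = 1120/3

Pre-tax equilibrium: P* = 105, Q* = 208.5.
Tax on buyers shifts demand to Qd = 261 − 0.5(P + 40) = 241 - 0.5P.
241 - 0.5P = -526.5 + 7P gives seller price Ps = 307/3; buyers pay Pb = 307/3 + 40 = 427/3.
New quantity: Q = 261 − 0.5(427/3) = 1139/6.
DWL = ½ × 40 × (208.5 − 1139/6) = 1120/3.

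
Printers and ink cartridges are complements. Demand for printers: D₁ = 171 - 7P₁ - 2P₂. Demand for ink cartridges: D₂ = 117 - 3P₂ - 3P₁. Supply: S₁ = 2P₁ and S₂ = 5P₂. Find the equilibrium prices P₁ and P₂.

P₁ = 189/11, P₂ = 90/11

Market 1: 171 - 7P₁ - 2P₂ = 2P₁ → 9P₁ + 2P₂ = 171.
Market 2: 8P₂ + 3P₁ = 117.
Eliminating P₂: 8×(1) − 2×(2) gives 66P₁ = 1134, so P₁ = 189/11.
Back-substitute into (2): P₂ = (117 − 3×189/11) / 8 = 90/11.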